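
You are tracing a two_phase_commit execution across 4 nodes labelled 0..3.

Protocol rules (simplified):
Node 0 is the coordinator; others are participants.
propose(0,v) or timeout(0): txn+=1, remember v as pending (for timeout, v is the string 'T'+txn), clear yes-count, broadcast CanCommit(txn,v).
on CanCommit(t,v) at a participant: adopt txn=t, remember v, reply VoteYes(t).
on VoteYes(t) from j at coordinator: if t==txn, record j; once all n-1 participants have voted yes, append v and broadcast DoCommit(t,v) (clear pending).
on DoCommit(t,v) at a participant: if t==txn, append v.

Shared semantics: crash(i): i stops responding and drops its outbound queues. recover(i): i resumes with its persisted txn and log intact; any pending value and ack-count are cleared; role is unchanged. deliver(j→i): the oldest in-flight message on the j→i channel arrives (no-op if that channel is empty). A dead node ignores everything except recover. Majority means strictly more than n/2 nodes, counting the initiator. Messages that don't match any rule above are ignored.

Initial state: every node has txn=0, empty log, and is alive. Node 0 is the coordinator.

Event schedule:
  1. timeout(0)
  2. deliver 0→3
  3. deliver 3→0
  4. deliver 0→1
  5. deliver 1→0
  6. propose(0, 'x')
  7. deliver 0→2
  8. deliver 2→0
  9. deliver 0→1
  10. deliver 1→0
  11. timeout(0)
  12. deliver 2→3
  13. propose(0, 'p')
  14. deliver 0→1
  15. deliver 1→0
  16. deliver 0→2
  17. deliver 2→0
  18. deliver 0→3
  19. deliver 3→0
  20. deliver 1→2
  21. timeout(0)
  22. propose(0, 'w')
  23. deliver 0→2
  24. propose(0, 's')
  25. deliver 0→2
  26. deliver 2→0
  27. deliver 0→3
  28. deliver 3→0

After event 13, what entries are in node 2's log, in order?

empty

step 1 timeout(0): 0={coor,t=1,log=-}
step 2 deliver 0→3: 3={part,t=1,log=-}
step 3 deliver 3→0: —
step 4 deliver 0→1: 1={part,t=1,log=-}
step 5 deliver 1→0: —
step 6 propose(0,'x'): 0={coor,t=2,log=-}
step 7 deliver 0→2: 2={part,t=1,log=-}
step 8 deliver 2→0: —
step 9 deliver 0→1: 1={part,t=2,log=-}
step 10 deliver 1→0: —
step 11 timeout(0): 0={coor,t=3,log=-}
step 12 deliver 2→3: —
step 13 propose(0,'p'): 0={coor,t=4,log=-}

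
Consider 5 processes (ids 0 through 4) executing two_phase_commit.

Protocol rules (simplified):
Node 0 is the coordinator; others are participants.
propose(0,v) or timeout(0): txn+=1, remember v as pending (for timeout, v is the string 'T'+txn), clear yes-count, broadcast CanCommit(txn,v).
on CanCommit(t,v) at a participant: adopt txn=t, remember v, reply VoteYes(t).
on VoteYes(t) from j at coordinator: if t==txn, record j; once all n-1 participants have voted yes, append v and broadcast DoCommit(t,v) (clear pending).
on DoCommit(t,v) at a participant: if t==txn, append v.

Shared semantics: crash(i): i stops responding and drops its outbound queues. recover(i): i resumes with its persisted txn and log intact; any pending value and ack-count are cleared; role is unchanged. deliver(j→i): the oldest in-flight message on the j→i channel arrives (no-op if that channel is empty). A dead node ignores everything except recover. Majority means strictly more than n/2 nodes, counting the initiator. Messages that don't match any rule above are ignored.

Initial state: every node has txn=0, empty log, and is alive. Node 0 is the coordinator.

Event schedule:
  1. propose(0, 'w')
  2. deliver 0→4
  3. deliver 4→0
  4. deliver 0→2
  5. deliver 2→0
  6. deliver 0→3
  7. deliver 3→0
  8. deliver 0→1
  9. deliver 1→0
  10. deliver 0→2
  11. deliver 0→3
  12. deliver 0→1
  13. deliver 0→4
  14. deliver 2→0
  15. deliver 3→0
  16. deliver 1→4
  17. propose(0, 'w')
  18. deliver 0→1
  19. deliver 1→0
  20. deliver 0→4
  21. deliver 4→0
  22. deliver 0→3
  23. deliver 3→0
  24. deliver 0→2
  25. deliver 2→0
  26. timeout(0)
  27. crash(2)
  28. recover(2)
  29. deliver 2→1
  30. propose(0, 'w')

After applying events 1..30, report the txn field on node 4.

1. propose(0,'w'):  <0:coor t1 ->
2. deliver 0→4:  <4:part t1 ->
3. deliver 4→0:  nop
4. deliver 0→2:  <2:part t1 ->
5. deliver 2→0:  nop
6. deliver 0→3:  <3:part t1 ->
7. deliver 3→0:  nop
8. deliver 0→1:  <1:part t1 ->
9. deliver 1→0:  <0:coor t1 w>
10. deliver 0→2:  <2:part t1 w>
11. deliver 0→3:  <3:part t1 w>
12. deliver 0→1:  <1:part t1 w>
13. deliver 0→4:  <4:part t1 w>
14. deliver 2→0:  nop
15. deliver 3→0:  nop
16. deliver 1→4:  nop
17. propose(0,'w'):  <0:coor t2 w>
18. deliver 0→1:  <1:part t2 w>
19. deliver 1→0:  nop
20. deliver 0→4:  <4:part t2 w>
21. deliver 4→0:  nop
22. deliver 0→3:  <3:part t2 w>
23. deliver 3→0:  nop
24. deliver 0→2:  <2:part t2 w>
25. deliver 2→0:  <0:coor t2 w,w>
26. timeout(0):  <0:coor t3 w,w>
27. crash(2):  <2:✗part t2 w>
28. recover(2):  <2:part t2 w>
29. deliver 2→1:  nop
30. propose(0,'w'):  <0:coor t4 w,w>

2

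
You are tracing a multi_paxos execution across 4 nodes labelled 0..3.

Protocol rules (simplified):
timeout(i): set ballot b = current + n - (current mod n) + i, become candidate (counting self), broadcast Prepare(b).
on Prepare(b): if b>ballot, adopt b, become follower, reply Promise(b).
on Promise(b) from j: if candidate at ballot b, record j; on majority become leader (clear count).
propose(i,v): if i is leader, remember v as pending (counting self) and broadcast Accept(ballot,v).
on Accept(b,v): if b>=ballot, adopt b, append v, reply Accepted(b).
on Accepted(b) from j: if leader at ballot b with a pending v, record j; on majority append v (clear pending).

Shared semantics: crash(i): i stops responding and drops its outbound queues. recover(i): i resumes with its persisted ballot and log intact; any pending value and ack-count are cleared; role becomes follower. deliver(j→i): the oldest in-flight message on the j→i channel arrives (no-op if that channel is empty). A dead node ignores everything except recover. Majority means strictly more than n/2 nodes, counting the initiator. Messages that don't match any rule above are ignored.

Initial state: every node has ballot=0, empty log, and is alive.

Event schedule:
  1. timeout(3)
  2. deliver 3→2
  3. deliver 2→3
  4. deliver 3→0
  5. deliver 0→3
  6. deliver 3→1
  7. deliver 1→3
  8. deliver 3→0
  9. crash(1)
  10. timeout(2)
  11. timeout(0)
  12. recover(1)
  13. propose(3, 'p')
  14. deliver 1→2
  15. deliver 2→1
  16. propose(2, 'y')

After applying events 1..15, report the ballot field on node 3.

after 1 — timeout(3): n3:cand/b7/[-]
after 2 — deliver 3→2: n2:foll/b7/[-]
after 3 — deliver 2→3: ·
after 4 — deliver 3→0: n0:foll/b7/[-]
after 5 — deliver 0→3: n3:lead/b7/[-]
after 6 — deliver 3→1: n1:foll/b7/[-]
after 7 — deliver 1→3: ·
after 8 — deliver 3→0: ·
after 9 — crash(1): n1:✗foll/b7/[-]
after 10 — timeout(2): n2:cand/b10/[-]
after 11 — timeout(0): n0:cand/b8/[-]
after 12 — recover(1): n1:foll/b7/[-]
after 13 — propose(3,'p'): ·
after 14 — deliver 1→2: ·
after 15 — deliver 2→1: n1:foll/b10/[-]

7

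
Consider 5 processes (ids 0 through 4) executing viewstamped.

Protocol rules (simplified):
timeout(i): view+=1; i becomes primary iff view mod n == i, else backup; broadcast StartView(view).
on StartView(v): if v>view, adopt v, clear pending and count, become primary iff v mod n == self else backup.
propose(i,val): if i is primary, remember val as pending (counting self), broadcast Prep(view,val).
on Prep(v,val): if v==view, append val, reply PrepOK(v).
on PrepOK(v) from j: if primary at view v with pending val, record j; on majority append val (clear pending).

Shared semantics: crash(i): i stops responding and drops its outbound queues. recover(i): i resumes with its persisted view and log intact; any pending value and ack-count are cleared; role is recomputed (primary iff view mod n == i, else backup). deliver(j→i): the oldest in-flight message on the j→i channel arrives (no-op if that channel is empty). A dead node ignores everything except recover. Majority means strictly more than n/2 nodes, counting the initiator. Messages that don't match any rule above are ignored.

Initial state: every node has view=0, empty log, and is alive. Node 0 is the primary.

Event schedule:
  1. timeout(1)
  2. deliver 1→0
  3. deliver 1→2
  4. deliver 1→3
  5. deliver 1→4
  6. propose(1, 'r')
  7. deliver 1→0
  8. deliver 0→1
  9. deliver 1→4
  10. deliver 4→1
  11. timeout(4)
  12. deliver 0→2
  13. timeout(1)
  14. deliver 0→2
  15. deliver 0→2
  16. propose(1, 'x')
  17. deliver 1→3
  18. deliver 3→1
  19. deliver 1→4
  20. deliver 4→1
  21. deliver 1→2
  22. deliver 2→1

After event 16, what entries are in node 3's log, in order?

empty

step 1 timeout(1): 1={prim,v=1,log=-}
step 2 deliver 1→0: 0={back,v=1,log=-}
step 3 deliver 1→2: 2={back,v=1,log=-}
step 4 deliver 1→3: 3={back,v=1,log=-}
step 5 deliver 1→4: 4={back,v=1,log=-}
step 6 propose(1,'r'): —
step 7 deliver 1→0: 0={back,v=1,log=r}
step 8 deliver 0→1: —
step 9 deliver 1→4: 4={back,v=1,log=r}
step 10 deliver 4→1: 1={prim,v=1,log=r}
step 11 timeout(4): 4={back,v=2,log=r}
step 12 deliver 0→2: —
step 13 timeout(1): 1={back,v=2,log=r}
step 14 deliver 0→2: —
step 15 deliver 0→2: —
step 16 propose(1,'x'): —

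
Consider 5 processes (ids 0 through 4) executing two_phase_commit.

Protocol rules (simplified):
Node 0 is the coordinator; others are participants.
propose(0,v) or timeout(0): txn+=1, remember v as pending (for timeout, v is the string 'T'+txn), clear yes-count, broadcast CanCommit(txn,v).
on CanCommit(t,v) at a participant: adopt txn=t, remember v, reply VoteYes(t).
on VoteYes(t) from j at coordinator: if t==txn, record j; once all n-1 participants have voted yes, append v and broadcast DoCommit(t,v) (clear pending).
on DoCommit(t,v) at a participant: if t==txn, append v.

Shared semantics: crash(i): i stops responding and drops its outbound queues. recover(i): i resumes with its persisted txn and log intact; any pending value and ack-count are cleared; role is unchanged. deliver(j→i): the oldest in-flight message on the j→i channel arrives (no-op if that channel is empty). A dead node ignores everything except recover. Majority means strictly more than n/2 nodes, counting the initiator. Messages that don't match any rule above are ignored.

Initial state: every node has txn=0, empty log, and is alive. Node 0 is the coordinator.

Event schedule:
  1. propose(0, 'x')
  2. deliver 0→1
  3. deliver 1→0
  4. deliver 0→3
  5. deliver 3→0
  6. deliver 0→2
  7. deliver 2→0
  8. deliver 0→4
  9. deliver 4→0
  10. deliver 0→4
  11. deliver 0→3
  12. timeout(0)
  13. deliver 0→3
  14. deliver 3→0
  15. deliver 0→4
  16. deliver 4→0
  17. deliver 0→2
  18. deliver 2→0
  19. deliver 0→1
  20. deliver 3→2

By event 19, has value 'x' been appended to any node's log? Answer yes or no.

yes

e1 propose(0,'x'): 0[coor,t=1,-]
e2 deliver 0→1: 1[part,t=1,-]
e3 deliver 1→0: ·
e4 deliver 0→3: 3[part,t=1,-]
e5 deliver 3→0: ·
e6 deliver 0→2: 2[part,t=1,-]
e7 deliver 2→0: ·
e8 deliver 0→4: 4[part,t=1,-]
e9 deliver 4→0: 0[coor,t=1,x]
e10 deliver 0→4: 4[part,t=1,x]
e11 deliver 0→3: 3[part,t=1,x]
e12 timeout(0): 0[coor,t=2,x]
e13 deliver 0→3: 3[part,t=2,x]
e14 deliver 3→0: ·
e15 deliver 0→4: 4[part,t=2,x]
e16 deliver 4→0: ·
e17 deliver 0→2: 2[part,t=1,x]
e18 deliver 2→0: ·
e19 deliver 0→1: 1[part,t=1,x]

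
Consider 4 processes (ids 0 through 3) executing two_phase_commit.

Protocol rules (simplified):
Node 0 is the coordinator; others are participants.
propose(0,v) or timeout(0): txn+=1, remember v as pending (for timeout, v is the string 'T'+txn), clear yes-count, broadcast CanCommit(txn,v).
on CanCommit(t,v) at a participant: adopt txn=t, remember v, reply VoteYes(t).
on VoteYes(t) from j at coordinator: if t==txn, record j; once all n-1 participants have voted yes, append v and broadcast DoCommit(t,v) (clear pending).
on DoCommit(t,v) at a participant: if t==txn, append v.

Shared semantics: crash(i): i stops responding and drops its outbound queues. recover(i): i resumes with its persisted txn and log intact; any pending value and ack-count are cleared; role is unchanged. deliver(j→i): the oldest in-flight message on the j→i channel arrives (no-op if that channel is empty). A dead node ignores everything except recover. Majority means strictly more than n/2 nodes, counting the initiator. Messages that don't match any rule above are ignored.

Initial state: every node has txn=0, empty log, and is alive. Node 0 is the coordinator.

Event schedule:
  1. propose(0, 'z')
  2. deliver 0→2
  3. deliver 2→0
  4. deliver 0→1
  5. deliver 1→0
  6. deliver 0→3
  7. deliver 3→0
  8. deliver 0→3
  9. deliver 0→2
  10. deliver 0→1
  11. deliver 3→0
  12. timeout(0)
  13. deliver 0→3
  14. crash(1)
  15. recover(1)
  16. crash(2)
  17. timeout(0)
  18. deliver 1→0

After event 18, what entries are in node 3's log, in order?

[1] propose(0,'z') → N0(coor t1 [-])
[2] deliver 0→2 → N2(part t1 [-])
[3] deliver 2→0 → ∅
[4] deliver 0→1 → N1(part t1 [-])
[5] deliver 1→0 → ∅
[6] deliver 0→3 → N3(part t1 [-])
[7] deliver 3→0 → N0(coor t1 [z])
[8] deliver 0→3 → N3(part t1 [z])
[9] deliver 0→2 → N2(part t1 [z])
[10] deliver 0→1 → N1(part t1 [z])
[11] deliver 3→0 → ∅
[12] timeout(0) → N0(coor t2 [z])
[13] deliver 0→3 → N3(part t2 [z])
[14] crash(1) → N1(✗part t1 [z])
[15] recover(1) → N1(part t1 [z])
[16] crash(2) → N2(✗part t1 [z])
[17] timeout(0) → N0(coor t3 [z])
[18] deliver 1→0 → ∅

z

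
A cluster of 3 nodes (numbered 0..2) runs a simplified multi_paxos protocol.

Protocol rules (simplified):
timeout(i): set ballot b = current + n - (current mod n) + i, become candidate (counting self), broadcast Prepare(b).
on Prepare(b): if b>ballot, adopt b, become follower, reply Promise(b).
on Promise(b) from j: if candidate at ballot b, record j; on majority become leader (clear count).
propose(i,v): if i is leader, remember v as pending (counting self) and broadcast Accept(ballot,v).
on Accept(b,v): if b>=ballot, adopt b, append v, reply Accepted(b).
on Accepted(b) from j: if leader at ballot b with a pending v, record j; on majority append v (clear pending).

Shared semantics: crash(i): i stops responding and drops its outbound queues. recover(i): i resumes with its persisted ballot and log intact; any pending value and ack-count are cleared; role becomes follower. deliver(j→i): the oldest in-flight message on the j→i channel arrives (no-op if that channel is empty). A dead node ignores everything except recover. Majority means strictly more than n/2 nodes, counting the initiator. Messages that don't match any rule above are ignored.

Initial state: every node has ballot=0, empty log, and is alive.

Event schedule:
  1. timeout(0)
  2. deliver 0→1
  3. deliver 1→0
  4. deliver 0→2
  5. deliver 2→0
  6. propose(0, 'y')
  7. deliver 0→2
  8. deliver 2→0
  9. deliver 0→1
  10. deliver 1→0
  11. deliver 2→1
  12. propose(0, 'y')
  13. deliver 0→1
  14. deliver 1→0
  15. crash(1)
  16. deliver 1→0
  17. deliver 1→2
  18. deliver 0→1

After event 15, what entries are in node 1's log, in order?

step 1 timeout(0): 0={cand,b=3,log=-}
step 2 deliver 0→1: 1={foll,b=3,log=-}
step 3 deliver 1→0: 0={lead,b=3,log=-}
step 4 deliver 0→2: 2={foll,b=3,log=-}
step 5 deliver 2→0: —
step 6 propose(0,'y'): —
step 7 deliver 0→2: 2={foll,b=3,log=y}
step 8 deliver 2→0: 0={lead,b=3,log=y}
step 9 deliver 0→1: 1={foll,b=3,log=y}
step 10 deliver 1→0: —
step 11 deliver 2→1: —
step 12 propose(0,'y'): —
step 13 deliver 0→1: 1={foll,b=3,log=y,y}
step 14 deliver 1→0: 0={lead,b=3,log=y,y}
step 15 crash(1): 1={✗foll,b=3,log=y,y}

y,y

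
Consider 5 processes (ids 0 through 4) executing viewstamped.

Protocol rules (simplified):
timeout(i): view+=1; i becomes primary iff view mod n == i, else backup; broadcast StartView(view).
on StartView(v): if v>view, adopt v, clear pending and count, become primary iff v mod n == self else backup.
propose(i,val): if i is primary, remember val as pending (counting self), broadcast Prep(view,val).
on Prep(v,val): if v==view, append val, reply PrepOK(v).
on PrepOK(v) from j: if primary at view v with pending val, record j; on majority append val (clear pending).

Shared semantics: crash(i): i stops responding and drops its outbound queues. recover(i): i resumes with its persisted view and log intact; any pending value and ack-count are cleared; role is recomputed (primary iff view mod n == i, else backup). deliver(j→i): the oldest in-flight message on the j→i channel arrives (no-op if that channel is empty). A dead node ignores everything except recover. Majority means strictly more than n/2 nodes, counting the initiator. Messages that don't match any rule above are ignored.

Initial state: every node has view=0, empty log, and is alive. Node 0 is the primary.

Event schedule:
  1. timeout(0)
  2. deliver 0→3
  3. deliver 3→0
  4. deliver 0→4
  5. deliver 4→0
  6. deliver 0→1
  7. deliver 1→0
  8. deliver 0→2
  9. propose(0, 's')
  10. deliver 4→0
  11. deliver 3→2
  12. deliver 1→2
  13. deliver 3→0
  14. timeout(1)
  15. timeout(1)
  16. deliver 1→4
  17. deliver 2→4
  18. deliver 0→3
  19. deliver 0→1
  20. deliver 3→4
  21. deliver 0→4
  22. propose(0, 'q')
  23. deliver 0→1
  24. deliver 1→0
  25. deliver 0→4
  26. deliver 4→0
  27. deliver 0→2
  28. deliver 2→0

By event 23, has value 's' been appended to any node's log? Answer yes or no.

no

step 1 timeout(0): 0={back,v=1,log=-}
step 2 deliver 0→3: 3={back,v=1,log=-}
step 3 deliver 3→0: —
step 4 deliver 0→4: 4={back,v=1,log=-}
step 5 deliver 4→0: —
step 6 deliver 0→1: 1={prim,v=1,log=-}
step 7 deliver 1→0: —
step 8 deliver 0→2: 2={back,v=1,log=-}
step 9 propose(0,'s'): —
step 10 deliver 4→0: —
step 11 deliver 3→2: —
step 12 deliver 1→2: —
step 13 deliver 3→0: —
step 14 timeout(1): 1={back,v=2,log=-}
step 15 timeout(1): 1={back,v=3,log=-}
step 16 deliver 1→4: 4={back,v=2,log=-}
step 17 deliver 2→4: —
step 18 deliver 0→3: —
step 19 deliver 0→1: —
step 20 deliver 3→4: —
step 21 deliver 0→4: —
step 22 propose(0,'q'): —
step 23 deliver 0→1: —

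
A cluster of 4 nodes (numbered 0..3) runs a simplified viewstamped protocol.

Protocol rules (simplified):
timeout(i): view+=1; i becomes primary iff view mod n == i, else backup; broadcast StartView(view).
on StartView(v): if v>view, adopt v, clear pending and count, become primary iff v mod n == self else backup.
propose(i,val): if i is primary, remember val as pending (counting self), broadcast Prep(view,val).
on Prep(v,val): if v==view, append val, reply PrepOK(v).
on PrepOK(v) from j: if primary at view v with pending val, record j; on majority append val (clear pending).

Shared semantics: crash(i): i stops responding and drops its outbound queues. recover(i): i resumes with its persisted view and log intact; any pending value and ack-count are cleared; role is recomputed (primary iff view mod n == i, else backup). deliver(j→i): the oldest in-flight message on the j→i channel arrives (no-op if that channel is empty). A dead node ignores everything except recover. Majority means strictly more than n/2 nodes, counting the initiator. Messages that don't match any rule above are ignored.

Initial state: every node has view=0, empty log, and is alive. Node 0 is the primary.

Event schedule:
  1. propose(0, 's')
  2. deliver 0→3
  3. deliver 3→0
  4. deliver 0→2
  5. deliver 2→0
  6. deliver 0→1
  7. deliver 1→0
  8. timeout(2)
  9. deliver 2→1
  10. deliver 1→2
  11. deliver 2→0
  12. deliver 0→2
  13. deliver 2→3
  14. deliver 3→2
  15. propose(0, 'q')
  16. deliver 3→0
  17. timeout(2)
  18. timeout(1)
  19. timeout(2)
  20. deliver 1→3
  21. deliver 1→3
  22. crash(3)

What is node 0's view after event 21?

1

step 1 propose(0,'s'): —
step 2 deliver 0→3: 3={back,v=0,log=s}
step 3 deliver 3→0: —
step 4 deliver 0→2: 2={back,v=0,log=s}
step 5 deliver 2→0: 0={prim,v=0,log=s}
step 6 deliver 0→1: 1={back,v=0,log=s}
step 7 deliver 1→0: —
step 8 timeout(2): 2={back,v=1,log=s}
step 9 deliver 2→1: 1={prim,v=1,log=s}
step 10 deliver 1→2: —
step 11 deliver 2→0: 0={back,v=1,log=s}
step 12 deliver 0→2: —
step 13 deliver 2→3: 3={back,v=1,log=s}
step 14 deliver 3→2: —
step 15 propose(0,'q'): —
step 16 deliver 3→0: —
step 17 timeout(2): 2={prim,v=2,log=s}
step 18 timeout(1): 1={back,v=2,log=s}
step 19 timeout(2): 2={back,v=3,log=s}
step 20 deliver 1→3: 3={back,v=2,log=s}
step 21 deliver 1→3: —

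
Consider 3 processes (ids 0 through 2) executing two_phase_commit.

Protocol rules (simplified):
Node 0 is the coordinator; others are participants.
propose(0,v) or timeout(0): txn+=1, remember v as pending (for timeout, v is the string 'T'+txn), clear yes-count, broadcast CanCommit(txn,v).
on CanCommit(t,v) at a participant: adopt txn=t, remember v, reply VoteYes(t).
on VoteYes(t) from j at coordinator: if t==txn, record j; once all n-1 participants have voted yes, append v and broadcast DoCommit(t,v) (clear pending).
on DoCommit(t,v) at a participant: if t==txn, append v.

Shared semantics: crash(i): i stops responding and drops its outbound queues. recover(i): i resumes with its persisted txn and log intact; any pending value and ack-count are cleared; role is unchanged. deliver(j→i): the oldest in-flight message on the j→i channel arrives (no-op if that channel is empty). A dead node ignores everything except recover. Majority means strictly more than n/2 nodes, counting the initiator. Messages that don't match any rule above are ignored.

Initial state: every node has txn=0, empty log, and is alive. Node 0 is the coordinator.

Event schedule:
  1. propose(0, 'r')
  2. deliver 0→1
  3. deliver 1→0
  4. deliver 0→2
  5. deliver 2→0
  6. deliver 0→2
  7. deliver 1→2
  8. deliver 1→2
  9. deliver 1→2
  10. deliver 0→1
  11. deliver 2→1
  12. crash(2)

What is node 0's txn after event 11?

1

[1] propose(0,'r') → N0(coor t1 [-])
[2] deliver 0→1 → N1(part t1 [-])
[3] deliver 1→0 → ∅
[4] deliver 0→2 → N2(part t1 [-])
[5] deliver 2→0 → N0(coor t1 [r])
[6] deliver 0→2 → N2(part t1 [r])
[7] deliver 1→2 → ∅
[8] deliver 1→2 → ∅
[9] deliver 1→2 → ∅
[10] deliver 0→1 → N1(part t1 [r])
[11] deliver 2→1 → ∅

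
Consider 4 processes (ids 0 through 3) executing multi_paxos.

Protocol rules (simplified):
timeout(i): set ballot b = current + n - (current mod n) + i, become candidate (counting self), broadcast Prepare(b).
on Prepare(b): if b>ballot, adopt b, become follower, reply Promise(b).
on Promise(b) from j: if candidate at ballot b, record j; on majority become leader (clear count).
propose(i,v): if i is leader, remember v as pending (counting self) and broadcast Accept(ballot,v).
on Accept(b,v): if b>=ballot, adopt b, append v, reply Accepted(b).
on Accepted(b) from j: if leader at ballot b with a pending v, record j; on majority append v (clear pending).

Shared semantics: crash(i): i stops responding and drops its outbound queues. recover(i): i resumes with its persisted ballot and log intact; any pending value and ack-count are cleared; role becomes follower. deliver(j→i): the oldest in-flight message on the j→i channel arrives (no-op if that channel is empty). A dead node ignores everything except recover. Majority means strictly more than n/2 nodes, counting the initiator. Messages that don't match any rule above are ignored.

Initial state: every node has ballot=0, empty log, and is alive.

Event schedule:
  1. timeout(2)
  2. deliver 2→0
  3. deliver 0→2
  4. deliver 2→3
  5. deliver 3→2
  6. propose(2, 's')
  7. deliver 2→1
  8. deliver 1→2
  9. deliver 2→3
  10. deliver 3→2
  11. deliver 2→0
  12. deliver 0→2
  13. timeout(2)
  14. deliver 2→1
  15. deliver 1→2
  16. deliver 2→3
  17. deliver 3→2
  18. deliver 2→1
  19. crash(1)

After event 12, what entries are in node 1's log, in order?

e1 timeout(2): 2[cand,b=6,-]
e2 deliver 2→0: 0[foll,b=6,-]
e3 deliver 0→2: ·
e4 deliver 2→3: 3[foll,b=6,-]
e5 deliver 3→2: 2[lead,b=6,-]
e6 propose(2,'s'): ·
e7 deliver 2→1: 1[foll,b=6,-]
e8 deliver 1→2: ·
e9 deliver 2→3: 3[foll,b=6,s]
e10 deliver 3→2: ·
e11 deliver 2→0: 0[foll,b=6,s]
e12 deliver 0→2: 2[lead,b=6,s]

empty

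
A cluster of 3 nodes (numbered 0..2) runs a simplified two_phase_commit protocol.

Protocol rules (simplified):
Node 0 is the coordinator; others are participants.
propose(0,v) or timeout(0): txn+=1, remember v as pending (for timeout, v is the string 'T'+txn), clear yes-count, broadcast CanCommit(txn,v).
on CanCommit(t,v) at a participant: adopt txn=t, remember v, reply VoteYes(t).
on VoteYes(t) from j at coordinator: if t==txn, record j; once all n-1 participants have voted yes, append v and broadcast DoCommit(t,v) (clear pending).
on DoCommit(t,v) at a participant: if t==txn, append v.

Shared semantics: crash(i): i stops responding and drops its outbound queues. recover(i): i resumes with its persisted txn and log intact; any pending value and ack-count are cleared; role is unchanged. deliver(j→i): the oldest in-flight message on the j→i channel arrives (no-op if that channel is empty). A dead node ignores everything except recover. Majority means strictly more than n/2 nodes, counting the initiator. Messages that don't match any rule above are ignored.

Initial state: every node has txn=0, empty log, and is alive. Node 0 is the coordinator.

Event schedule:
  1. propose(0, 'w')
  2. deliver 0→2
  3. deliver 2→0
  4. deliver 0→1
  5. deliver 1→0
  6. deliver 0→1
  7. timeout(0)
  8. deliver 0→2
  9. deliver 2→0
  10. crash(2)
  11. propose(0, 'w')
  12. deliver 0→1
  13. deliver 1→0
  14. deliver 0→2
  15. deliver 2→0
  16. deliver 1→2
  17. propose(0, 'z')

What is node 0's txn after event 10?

after 1 — propose(0,'w'): n0:coor/t1/[-]
after 2 — deliver 0→2: n2:part/t1/[-]
after 3 — deliver 2→0: ·
after 4 — deliver 0→1: n1:part/t1/[-]
after 5 — deliver 1→0: n0:coor/t1/[w]
after 6 — deliver 0→1: n1:part/t1/[w]
after 7 — timeout(0): n0:coor/t2/[w]
after 8 — deliver 0→2: n2:part/t1/[w]
after 9 — deliver 2→0: ·
after 10 — crash(2): n2:✗part/t1/[w]

2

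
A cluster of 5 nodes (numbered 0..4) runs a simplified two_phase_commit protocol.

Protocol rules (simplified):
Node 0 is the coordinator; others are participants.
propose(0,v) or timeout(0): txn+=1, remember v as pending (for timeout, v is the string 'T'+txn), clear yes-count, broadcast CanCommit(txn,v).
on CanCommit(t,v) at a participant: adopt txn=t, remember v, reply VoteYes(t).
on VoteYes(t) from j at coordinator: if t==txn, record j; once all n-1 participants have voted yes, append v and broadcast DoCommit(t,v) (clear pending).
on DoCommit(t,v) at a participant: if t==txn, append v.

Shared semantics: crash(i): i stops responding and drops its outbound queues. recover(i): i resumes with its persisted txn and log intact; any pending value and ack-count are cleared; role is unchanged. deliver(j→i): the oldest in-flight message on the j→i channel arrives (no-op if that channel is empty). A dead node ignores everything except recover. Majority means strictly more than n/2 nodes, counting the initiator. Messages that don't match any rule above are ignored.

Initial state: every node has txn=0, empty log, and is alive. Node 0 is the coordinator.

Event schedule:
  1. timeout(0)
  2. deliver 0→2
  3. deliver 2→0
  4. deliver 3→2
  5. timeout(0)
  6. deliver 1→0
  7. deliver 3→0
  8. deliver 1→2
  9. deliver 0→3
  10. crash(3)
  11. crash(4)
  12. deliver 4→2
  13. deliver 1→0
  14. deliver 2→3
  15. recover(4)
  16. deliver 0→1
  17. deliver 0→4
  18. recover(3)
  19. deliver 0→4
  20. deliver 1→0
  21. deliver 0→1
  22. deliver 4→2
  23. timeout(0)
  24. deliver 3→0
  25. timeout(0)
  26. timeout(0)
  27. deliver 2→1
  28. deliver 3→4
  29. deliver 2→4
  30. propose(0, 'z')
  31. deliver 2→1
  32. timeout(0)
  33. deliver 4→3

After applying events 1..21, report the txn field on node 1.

2

e1 timeout(0): 0[coor,t=1,-]
e2 deliver 0→2: 2[part,t=1,-]
e3 deliver 2→0: ·
e4 deliver 3→2: ·
e5 timeout(0): 0[coor,t=2,-]
e6 deliver 1→0: ·
e7 deliver 3→0: ·
e8 deliver 1→2: ·
e9 deliver 0→3: 3[part,t=1,-]
e10 crash(3): 3[✗part,t=1,-]
e11 crash(4): 4[✗part,t=0,-]
e12 deliver 4→2: ·
e13 deliver 1→0: ·
e14 deliver 2→3: ·
e15 recover(4): 4[part,t=0,-]
e16 deliver 0→1: 1[part,t=1,-]
e17 deliver 0→4: 4[part,t=1,-]
e18 recover(3): 3[part,t=1,-]
e19 deliver 0→4: 4[part,t=2,-]
e20 deliver 1→0: ·
e21 deliver 0→1: 1[part,t=2,-]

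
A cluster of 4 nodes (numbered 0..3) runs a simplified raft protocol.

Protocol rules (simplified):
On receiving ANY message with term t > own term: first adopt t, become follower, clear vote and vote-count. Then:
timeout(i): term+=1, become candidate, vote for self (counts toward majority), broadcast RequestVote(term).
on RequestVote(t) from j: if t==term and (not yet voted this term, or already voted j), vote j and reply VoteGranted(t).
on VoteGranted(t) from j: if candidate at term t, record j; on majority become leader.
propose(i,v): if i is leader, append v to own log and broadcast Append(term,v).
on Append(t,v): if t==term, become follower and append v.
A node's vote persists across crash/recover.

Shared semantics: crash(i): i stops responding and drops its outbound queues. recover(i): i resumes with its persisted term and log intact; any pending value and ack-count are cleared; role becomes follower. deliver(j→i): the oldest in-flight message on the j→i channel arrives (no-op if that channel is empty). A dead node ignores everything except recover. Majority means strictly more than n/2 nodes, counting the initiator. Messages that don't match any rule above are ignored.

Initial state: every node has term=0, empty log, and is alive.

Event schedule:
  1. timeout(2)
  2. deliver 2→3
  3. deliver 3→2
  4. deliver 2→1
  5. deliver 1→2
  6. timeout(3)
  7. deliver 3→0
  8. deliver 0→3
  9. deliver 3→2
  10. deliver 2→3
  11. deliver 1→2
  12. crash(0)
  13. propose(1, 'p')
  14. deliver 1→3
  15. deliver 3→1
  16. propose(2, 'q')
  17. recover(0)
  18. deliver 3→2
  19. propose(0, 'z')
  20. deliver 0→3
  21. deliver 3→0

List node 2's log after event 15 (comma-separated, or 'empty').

empty

1. timeout(2):  <2:cand t1 ->
2. deliver 2→3:  <3:foll t1 ->
3. deliver 3→2:  nop
4. deliver 2→1:  <1:foll t1 ->
5. deliver 1→2:  <2:lead t1 ->
6. timeout(3):  <3:cand t2 ->
7. deliver 3→0:  <0:foll t2 ->
8. deliver 0→3:  nop
9. deliver 3→2:  <2:foll t2 ->
10. deliver 2→3:  <3:lead t2 ->
11. deliver 1→2:  nop
12. crash(0):  <0:✗foll t2 ->
13. propose(1,'p'):  nop
14. deliver 1→3:  nop
15. deliver 3→1:  <1:foll t2 ->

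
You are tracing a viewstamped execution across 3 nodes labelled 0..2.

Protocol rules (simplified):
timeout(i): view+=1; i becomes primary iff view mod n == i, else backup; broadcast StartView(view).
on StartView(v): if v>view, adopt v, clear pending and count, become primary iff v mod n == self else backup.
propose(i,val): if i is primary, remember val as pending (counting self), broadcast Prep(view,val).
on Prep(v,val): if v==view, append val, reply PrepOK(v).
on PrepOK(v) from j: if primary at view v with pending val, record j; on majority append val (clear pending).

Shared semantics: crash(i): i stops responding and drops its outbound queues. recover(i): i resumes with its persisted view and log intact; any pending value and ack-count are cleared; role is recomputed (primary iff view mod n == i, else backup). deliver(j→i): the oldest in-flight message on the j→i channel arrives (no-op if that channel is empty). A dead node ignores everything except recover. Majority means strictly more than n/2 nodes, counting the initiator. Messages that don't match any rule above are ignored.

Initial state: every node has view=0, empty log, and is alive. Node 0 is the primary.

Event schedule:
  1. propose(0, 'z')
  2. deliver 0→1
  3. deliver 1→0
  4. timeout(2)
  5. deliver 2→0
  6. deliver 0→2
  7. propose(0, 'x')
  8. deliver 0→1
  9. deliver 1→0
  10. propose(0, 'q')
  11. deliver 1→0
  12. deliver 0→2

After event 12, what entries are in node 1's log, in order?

step 1 propose(0,'z'): —
step 2 deliver 0→1: 1={back,v=0,log=z}
step 3 deliver 1→0: 0={prim,v=0,log=z}
step 4 timeout(2): 2={back,v=1,log=-}
step 5 deliver 2→0: 0={back,v=1,log=z}
step 6 deliver 0→2: —
step 7 propose(0,'x'): —
step 8 deliver 0→1: —
step 9 deliver 1→0: —
step 10 propose(0,'q'): —
step 11 deliver 1→0: —
step 12 deliver 0→2: —

z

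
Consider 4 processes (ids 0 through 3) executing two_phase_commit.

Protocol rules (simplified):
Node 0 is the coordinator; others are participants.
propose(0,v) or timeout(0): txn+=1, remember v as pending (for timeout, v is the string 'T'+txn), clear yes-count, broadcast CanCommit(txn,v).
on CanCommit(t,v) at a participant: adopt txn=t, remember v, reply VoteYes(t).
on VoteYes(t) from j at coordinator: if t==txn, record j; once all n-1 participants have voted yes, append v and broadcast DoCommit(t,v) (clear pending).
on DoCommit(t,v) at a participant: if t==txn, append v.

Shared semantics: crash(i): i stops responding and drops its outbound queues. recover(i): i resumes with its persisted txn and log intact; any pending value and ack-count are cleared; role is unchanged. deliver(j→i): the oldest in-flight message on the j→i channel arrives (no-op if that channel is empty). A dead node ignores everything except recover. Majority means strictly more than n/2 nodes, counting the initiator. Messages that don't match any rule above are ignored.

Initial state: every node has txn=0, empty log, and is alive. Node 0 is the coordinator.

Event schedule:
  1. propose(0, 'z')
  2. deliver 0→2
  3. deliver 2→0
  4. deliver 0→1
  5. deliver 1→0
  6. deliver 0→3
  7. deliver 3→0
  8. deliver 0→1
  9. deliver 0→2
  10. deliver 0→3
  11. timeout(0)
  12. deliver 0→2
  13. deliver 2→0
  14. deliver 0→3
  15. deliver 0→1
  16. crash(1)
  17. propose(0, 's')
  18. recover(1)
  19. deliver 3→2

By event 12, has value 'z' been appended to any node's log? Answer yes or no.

yes

1. propose(0,'z'):  <0:coor t1 ->
2. deliver 0→2:  <2:part t1 ->
3. deliver 2→0:  nop
4. deliver 0→1:  <1:part t1 ->
5. deliver 1→0:  nop
6. deliver 0→3:  <3:part t1 ->
7. deliver 3→0:  <0:coor t1 z>
8. deliver 0→1:  <1:part t1 z>
9. deliver 0→2:  <2:part t1 z>
10. deliver 0→3:  <3:part t1 z>
11. timeout(0):  <0:coor t2 z>
12. deliver 0→2:  <2:part t2 z>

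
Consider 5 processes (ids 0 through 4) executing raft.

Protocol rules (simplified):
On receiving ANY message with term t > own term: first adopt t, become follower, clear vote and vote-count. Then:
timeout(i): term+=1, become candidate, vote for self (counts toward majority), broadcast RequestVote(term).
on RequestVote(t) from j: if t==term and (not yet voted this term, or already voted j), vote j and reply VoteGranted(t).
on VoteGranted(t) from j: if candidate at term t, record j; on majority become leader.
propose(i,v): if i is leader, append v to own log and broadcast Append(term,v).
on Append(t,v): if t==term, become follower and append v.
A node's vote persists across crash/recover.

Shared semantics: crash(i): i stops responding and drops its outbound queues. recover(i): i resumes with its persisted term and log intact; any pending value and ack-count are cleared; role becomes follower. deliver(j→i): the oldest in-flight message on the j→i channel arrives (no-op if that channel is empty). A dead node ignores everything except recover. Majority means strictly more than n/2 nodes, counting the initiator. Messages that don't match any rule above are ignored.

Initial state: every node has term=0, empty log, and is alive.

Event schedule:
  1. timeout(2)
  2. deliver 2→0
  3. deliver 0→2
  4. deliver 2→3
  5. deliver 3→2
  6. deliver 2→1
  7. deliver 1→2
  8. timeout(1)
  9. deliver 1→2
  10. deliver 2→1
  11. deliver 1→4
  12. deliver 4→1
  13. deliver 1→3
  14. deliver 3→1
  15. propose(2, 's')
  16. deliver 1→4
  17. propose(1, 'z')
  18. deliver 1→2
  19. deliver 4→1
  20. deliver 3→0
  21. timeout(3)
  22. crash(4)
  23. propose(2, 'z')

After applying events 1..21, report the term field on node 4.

2

after 1 — timeout(2): n2:cand/t1/[-]
after 2 — deliver 2→0: n0:foll/t1/[-]
after 3 — deliver 0→2: ·
after 4 — deliver 2→3: n3:foll/t1/[-]
after 5 — deliver 3→2: n2:lead/t1/[-]
after 6 — deliver 2→1: n1:foll/t1/[-]
after 7 — deliver 1→2: ·
after 8 — timeout(1): n1:cand/t2/[-]
after 9 — deliver 1→2: n2:foll/t2/[-]
after 10 — deliver 2→1: ·
after 11 — deliver 1→4: n4:foll/t2/[-]
after 12 — deliver 4→1: n1:lead/t2/[-]
after 13 — deliver 1→3: n3:foll/t2/[-]
after 14 — deliver 3→1: ·
after 15 — propose(2,'s'): ·
after 16 — deliver 1→4: ·
after 17 — propose(1,'z'): n1:lead/t2/[z]
after 18 — deliver 1→2: n2:foll/t2/[z]
after 19 — deliver 4→1: ·
after 20 — deliver 3→0: ·
after 21 — timeout(3): n3:cand/t3/[-]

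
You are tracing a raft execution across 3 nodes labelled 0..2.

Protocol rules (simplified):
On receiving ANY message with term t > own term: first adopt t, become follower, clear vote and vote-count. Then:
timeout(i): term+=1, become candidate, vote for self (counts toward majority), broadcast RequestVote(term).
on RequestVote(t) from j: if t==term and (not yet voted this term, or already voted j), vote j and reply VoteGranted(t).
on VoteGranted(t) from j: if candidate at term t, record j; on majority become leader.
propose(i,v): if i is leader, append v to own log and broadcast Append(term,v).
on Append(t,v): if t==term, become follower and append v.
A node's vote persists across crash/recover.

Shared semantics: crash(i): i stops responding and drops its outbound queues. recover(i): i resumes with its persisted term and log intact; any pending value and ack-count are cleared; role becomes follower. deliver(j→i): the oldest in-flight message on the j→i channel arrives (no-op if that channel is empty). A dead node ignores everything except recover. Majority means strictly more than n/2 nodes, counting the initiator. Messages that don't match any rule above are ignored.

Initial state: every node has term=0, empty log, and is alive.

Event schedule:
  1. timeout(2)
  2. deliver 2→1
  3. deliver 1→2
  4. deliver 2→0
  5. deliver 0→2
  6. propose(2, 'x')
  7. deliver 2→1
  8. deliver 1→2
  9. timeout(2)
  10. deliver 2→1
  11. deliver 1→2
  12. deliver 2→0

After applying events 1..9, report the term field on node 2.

[1] timeout(2) → N2(cand t1 [-])
[2] deliver 2→1 → N1(foll t1 [-])
[3] deliver 1→2 → N2(lead t1 [-])
[4] deliver 2→0 → N0(foll t1 [-])
[5] deliver 0→2 → ∅
[6] propose(2,'x') → N2(lead t1 [x])
[7] deliver 2→1 → N1(foll t1 [x])
[8] deliver 1→2 → ∅
[9] timeout(2) → N2(cand t2 [x])

2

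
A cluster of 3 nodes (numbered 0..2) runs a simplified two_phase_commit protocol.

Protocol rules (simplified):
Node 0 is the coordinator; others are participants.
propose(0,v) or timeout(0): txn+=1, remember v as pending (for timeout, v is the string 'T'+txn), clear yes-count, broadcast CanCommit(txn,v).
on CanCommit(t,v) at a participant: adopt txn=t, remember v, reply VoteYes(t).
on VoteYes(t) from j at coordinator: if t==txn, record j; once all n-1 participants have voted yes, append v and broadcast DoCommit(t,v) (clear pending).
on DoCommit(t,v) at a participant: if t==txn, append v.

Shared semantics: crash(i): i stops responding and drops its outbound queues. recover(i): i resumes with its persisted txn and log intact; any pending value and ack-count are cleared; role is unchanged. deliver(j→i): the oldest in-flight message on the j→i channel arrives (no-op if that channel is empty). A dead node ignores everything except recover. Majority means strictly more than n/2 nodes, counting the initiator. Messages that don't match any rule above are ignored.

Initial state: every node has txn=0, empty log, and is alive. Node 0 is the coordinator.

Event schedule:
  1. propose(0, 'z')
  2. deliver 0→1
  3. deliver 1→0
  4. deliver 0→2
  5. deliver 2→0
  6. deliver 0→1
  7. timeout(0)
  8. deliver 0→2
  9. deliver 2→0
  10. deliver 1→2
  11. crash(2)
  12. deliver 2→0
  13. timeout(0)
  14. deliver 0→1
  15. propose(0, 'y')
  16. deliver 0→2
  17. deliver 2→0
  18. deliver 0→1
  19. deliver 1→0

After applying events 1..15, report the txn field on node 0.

4

after 1 — propose(0,'z'): n0:coor/t1/[-]
after 2 — deliver 0→1: n1:part/t1/[-]
after 3 — deliver 1→0: ·
after 4 — deliver 0→2: n2:part/t1/[-]
after 5 — deliver 2→0: n0:coor/t1/[z]
after 6 — deliver 0→1: n1:part/t1/[z]
after 7 — timeout(0): n0:coor/t2/[z]
after 8 — deliver 0→2: n2:part/t1/[z]
after 9 — deliver 2→0: ·
after 10 — deliver 1→2: ·
after 11 — crash(2): n2:✗part/t1/[z]
after 12 — deliver 2→0: ·
after 13 — timeout(0): n0:coor/t3/[z]
after 14 — deliver 0→1: n1:part/t2/[z]
after 15 — propose(0,'y'): n0:coor/t4/[z]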